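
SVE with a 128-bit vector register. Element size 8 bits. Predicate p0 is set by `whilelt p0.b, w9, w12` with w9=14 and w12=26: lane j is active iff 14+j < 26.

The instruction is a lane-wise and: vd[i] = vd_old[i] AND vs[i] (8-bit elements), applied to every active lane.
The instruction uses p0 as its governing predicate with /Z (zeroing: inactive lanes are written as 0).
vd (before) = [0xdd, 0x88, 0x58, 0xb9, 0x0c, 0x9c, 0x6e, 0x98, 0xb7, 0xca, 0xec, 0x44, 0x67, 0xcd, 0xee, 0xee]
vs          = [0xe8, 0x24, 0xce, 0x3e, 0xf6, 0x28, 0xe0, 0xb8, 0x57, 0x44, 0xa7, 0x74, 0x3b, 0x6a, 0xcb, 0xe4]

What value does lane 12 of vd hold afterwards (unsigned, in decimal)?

128-bit reg / 8-bit elem → 16 lanes
active while 14+j < 26, i.e. j ∈ [0,12) capped at 16 ⇒ 12
lane  0: and(0xdd,0xe8) ⇒ 0xc8
lane  1: and(0x88,0x24) ⇒ 0x00
lane  2: and(0x58,0xce) ⇒ 0x48
lane  3: and(0xb9,0x3e) ⇒ 0x38
lane  4: and(0x0c,0xf6) ⇒ 0x04
lane  5: and(0x9c,0x28) ⇒ 0x08
lane  6: and(0x6e,0xe0) ⇒ 0x60
lane  7: and(0x98,0xb8) ⇒ 0x98
lane  8: and(0xb7,0x57) ⇒ 0x17
lane  9: and(0xca,0x44) ⇒ 0x40
lane 10: and(0xec,0xa7) ⇒ 0xa4
lane 11: and(0x44,0x74) ⇒ 0x44
lane 12: tail/zero ⇒ 0x00
lane 13: tail/zero ⇒ 0x00
lane 14: tail/zero ⇒ 0x00
lane 15: tail/zero ⇒ 0x00

vd[12] = 0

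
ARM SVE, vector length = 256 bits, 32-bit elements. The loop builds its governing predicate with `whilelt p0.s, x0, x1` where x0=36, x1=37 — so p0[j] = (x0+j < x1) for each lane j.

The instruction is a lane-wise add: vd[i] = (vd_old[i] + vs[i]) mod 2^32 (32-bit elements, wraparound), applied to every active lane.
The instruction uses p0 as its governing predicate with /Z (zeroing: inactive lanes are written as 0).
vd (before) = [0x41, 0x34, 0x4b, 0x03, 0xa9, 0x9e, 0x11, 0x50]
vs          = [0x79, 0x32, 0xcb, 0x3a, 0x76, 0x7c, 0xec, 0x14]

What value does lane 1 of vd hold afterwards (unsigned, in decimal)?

vd[1] = 0

register lanes = 256/32 = 8
p0[j] = (36+j < 37); true for j=0..0 → 1 lanes set
lane  0: add(0x41,0x79) ⇒ 0xba
lane  1: tail/zero ⇒ 0x00
lane  2: tail/zero ⇒ 0x00
lane  3: tail/zero ⇒ 0x00
lane  4: tail/zero ⇒ 0x00
lane  5: tail/zero ⇒ 0x00
lane  6: tail/zero ⇒ 0x00
lane  7: tail/zero ⇒ 0x00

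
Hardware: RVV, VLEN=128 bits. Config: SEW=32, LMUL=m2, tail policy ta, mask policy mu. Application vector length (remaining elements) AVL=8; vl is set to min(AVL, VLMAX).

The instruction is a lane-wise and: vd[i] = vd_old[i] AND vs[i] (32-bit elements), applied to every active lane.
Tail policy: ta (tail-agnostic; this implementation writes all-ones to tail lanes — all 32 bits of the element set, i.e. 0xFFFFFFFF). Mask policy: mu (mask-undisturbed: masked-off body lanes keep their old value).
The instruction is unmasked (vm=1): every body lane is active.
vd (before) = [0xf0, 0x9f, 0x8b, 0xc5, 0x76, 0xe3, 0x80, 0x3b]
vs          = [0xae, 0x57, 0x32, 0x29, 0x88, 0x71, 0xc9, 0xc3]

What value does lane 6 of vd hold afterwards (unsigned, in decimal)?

VLMAX = (128 × 2) / 32 = 8 lanes
vl ← min(8, 8) = 8
lane  0: and(0xf0,0xae) ⇒ 0xa0
lane  1: and(0x9f,0x57) ⇒ 0x17
lane  2: and(0x8b,0x32) ⇒ 0x02
lane  3: and(0xc5,0x29) ⇒ 0x01
lane  4: and(0x76,0x88) ⇒ 0x00
lane  5: and(0xe3,0x71) ⇒ 0x61
lane  6: and(0x80,0xc9) ⇒ 0x80
lane  7: and(0x3b,0xc3) ⇒ 0x03

vd[6] = 128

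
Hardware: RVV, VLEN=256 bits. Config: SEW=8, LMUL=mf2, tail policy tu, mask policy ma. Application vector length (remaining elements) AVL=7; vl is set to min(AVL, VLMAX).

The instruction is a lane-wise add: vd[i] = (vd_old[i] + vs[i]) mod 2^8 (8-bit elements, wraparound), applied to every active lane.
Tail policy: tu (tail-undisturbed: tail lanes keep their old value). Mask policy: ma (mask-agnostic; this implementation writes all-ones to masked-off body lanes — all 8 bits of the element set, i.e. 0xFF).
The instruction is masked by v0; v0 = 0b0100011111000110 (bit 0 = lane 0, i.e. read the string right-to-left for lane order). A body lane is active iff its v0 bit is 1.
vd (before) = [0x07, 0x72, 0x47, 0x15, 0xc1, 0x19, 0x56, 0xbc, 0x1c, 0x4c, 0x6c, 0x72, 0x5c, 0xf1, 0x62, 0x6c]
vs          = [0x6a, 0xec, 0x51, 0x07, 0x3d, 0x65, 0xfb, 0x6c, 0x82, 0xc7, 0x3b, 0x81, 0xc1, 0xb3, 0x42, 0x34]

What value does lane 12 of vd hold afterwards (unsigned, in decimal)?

VLMAX = VLEN×LMUL/SEW = 256×1/2/8 = 16
vl = min(AVL, VLMAX) = min(7, 16) = 7
lane  0: mask-off/ones ⇒ 0xff
lane  1: add(0x72,0xec) ⇒ 0x5e
lane  2: add(0x47,0x51) ⇒ 0x98
lane  3: mask-off/ones ⇒ 0xff
lane  4: mask-off/ones ⇒ 0xff
lane  5: mask-off/ones ⇒ 0xff
lane  6: add(0x56,0xfb) ⇒ 0x51
lane  7: tail/keep ⇒ 0xbc
lane  8: tail/keep ⇒ 0x1c
lane  9: tail/keep ⇒ 0x4c
lane 10: tail/keep ⇒ 0x6c
lane 11: tail/keep ⇒ 0x72
lane 12: tail/keep ⇒ 0x5c
lane 13: tail/keep ⇒ 0xf1
lane 14: tail/keep ⇒ 0x62
lane 15: tail/keep ⇒ 0x6c

vd[12] = 92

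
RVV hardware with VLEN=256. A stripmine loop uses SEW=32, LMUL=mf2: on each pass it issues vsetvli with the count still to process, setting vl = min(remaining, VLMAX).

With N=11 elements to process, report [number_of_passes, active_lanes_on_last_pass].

[iterations, last_vl] = [3, 3]

VLMAX = (256 × 1/2) / 32 = 4 lanes
11 elements at 4/iter → 3 passes, remainder 3 on the last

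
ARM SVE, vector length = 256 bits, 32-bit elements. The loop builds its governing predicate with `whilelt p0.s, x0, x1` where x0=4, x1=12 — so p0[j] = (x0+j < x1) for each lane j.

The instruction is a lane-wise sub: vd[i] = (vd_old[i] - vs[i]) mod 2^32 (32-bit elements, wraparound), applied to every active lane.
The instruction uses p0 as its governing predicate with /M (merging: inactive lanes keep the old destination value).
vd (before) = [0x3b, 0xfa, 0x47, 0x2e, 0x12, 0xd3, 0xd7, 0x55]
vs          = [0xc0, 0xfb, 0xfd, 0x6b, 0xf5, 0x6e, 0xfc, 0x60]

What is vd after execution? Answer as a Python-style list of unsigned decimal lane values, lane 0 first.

256-bit reg / 32-bit elem → 8 lanes
whilelt: lane j active iff 4+j < 12 → j < 8 → 8 active
[0] sub(0x3b,0xc0) = 0xffffff7b
[1] sub(0xfa,0xfb) = 0xffffffff
[2] sub(0x47,0xfd) = 0xffffff4a
[3] sub(0x2e,0x6b) = 0xffffffc3
[4] sub(0x12,0xf5) = 0xffffff1d
[5] sub(0xd3,0x6e) = 0x65
[6] sub(0xd7,0xfc) = 0xffffffdb
[7] sub(0x55,0x60) = 0xfffffff5

vd = [4294967163, 4294967295, 4294967114, 4294967235, 4294967069, 101, 4294967259, 4294967285]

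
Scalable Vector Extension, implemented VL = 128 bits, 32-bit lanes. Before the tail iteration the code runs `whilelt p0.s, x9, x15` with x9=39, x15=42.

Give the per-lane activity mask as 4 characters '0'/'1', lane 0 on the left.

register lanes = 128/32 = 4
whilelt: lane j active iff 39+j < 42 → j < 3 → 3 active
bits (lane 0 leftmost): 1110

predicate = 1110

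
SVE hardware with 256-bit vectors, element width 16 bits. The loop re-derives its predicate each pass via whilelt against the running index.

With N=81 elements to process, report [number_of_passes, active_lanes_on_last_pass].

lane count: 256 div 16 = 16
N=81: ⌈81/16⌉ = 6 iters; last vl = 81 − 5×16 = 1

[iterations, last_vl] = [6, 1]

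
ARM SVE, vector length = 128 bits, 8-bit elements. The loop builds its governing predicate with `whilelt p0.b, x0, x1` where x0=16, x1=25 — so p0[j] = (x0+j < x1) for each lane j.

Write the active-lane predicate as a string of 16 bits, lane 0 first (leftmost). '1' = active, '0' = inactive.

128-bit reg / 8-bit elem → 16 lanes
active while 16+j < 25, i.e. j ∈ [0,9) capped at 16 ⇒ 9
bits (lane 0 leftmost): 1111111110000000

predicate = 1111111110000000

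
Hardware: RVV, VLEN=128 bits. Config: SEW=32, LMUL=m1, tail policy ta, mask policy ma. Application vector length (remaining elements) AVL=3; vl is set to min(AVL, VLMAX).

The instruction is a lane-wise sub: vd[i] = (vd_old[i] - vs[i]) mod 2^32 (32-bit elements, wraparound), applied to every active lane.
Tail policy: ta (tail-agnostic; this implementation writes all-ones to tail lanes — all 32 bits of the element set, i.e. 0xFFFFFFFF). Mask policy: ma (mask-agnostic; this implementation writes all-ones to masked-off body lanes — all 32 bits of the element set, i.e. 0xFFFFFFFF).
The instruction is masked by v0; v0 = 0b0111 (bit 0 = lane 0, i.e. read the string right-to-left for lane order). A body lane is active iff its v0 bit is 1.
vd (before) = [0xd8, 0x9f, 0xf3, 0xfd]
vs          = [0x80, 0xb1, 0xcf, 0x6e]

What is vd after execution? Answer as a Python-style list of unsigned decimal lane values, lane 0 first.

vd = [88, 4294967278, 36, 4294967295]

lanes per group: 128·1/32 = 4
vl = min(AVL, VLMAX) = min(3, 4) = 3
lane  0: sub(0xd8,0x80) ⇒ 0x58
lane  1: sub(0x9f,0xb1) ⇒ 0xffffffee
lane  2: sub(0xf3,0xcf) ⇒ 0x24
lane  3: tail/ones ⇒ 0xffffffff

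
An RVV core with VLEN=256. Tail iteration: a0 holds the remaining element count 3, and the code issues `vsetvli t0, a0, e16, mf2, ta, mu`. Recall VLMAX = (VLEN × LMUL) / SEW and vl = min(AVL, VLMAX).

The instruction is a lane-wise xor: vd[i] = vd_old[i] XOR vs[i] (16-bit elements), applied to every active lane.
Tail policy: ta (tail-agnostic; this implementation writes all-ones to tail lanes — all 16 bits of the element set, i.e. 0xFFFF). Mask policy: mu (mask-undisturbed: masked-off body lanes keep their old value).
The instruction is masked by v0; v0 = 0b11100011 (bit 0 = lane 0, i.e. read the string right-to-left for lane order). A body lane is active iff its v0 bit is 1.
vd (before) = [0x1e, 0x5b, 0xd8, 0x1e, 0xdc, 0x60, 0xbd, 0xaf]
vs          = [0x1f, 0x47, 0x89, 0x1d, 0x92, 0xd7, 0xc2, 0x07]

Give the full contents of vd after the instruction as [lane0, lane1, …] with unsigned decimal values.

VLMAX = VLEN×LMUL/SEW = 256×1/2/16 = 8
vl ← min(3, 8) = 3
[0] xor(0x1e,0x1f) = 0x01
[1] xor(0x5b,0x47) = 0x1c
[2] mask-off/keep = 0xd8
[3] tail/ones = 0xffff
[4] tail/ones = 0xffff
[5] tail/ones = 0xffff
[6] tail/ones = 0xffff
[7] tail/ones = 0xffff

vd = [1, 28, 216, 65535, 65535, 65535, 65535, 65535]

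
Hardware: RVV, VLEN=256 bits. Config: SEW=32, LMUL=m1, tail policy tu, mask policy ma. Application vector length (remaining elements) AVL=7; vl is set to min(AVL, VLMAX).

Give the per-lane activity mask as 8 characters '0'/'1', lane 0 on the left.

lanes per group: 256·1/32 = 8
vl ← min(7, 8) = 7
bits (lane 0 leftmost): 11111110

predicate = 11111110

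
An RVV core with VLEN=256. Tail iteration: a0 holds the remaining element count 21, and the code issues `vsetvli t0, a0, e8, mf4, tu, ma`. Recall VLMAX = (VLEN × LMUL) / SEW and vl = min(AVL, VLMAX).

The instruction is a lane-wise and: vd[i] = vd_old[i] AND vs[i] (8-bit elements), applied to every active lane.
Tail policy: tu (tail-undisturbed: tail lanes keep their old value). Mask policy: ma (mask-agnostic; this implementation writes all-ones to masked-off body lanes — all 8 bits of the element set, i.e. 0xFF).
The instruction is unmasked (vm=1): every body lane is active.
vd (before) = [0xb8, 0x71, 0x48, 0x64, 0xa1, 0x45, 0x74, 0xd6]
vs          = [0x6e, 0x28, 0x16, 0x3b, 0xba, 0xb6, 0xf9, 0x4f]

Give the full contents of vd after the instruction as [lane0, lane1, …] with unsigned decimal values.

vd = [40, 32, 0, 32, 160, 4, 112, 70]

VLMAX = VLEN×LMUL/SEW = 256×1/4/8 = 8
vl ← min(21, 8) = 8
[0] and(0xb8,0x6e) = 0x28
[1] and(0x71,0x28) = 0x20
[2] and(0x48,0x16) = 0x00
[3] and(0x64,0x3b) = 0x20
[4] and(0xa1,0xba) = 0xa0
[5] and(0x45,0xb6) = 0x04
[6] and(0x74,0xf9) = 0x70
[7] and(0xd6,0x4f) = 0x46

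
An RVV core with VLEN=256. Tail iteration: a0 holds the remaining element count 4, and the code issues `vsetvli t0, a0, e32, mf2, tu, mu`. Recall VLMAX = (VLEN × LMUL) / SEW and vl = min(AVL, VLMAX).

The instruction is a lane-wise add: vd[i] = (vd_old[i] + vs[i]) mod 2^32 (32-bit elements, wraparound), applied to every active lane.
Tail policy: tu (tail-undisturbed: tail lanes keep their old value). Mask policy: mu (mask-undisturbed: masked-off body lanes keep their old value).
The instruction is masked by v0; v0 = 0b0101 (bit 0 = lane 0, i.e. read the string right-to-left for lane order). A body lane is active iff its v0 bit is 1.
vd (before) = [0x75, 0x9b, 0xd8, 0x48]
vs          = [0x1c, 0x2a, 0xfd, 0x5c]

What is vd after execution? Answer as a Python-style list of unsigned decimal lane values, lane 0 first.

VLMAX = VLEN×LMUL/SEW = 256×1/2/32 = 4
vl = min(AVL, VLMAX) = min(4, 4) = 4
  i=0: add(0x75,0x1c) → 145
  i=1: mask-off/keep → 155
  i=2: add(0xd8,0xfd) → 469
  i=3: mask-off/keep → 72

vd = [145, 155, 469, 72]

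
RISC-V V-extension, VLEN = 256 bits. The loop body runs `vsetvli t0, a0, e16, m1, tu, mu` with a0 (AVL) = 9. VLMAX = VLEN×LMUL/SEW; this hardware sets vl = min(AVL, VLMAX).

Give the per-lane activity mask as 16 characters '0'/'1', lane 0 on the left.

predicate = 1111111110000000

lanes per group: 256·1/16 = 16
vl = min(AVL, VLMAX) = min(9, 16) = 9
bits (lane 0 leftmost): 1111111110000000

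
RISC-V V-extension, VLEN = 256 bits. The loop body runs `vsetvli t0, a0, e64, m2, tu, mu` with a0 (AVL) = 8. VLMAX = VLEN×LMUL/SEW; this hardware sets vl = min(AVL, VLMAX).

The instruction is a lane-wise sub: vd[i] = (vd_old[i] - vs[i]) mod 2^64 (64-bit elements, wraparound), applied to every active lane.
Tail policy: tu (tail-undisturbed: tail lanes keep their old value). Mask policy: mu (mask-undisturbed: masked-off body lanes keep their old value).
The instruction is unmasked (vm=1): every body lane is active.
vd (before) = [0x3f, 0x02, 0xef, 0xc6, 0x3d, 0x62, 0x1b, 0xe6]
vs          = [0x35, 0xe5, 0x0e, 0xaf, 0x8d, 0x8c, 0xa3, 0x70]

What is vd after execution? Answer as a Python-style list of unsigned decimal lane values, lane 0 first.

VLMAX = (256 × 2) / 64 = 8 lanes
vl ← min(8, 8) = 8
lane  0: sub(0x3f,0x35) ⇒ 0x0a
lane  1: sub(0x02,0xe5) ⇒ 0xffffffffffffff1d
lane  2: sub(0xef,0x0e) ⇒ 0xe1
lane  3: sub(0xc6,0xaf) ⇒ 0x17
lane  4: sub(0x3d,0x8d) ⇒ 0xffffffffffffffb0
lane  5: sub(0x62,0x8c) ⇒ 0xffffffffffffffd6
lane  6: sub(0x1b,0xa3) ⇒ 0xffffffffffffff78
lane  7: sub(0xe6,0x70) ⇒ 0x76

vd = [10, 18446744073709551389, 225, 23, 18446744073709551536, 18446744073709551574, 18446744073709551480, 118]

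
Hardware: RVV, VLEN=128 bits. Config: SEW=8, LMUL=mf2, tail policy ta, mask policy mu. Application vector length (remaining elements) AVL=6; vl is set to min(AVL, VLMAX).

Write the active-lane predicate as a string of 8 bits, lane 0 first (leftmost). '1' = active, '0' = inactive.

predicate = 11111100

lanes per group: 128·1/2/8 = 8
AVL=6 ≤ VLMAX=8, so vl = 6
bits (lane 0 leftmost): 11111100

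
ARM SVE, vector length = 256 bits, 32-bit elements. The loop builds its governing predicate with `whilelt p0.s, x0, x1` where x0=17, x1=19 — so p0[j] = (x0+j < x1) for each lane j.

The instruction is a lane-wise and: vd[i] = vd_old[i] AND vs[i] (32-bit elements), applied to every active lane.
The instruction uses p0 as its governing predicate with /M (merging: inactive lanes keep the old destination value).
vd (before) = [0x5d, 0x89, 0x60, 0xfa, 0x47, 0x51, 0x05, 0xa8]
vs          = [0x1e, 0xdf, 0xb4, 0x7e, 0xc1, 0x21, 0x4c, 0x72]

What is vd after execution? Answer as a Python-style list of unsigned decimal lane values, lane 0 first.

vd = [28, 137, 96, 250, 71, 81, 5, 168]

register lanes = 256/32 = 8
whilelt: lane j active iff 17+j < 19 → j < 2 → 2 active
vd[0] and(0x5d,0x1e) -> 0x1c
vd[1] and(0x89,0xdf) -> 0x89
vd[2] tail/keep -> 0x60
vd[3] tail/keep -> 0xfa
vd[4] tail/keep -> 0x47
vd[5] tail/keep -> 0x51
vd[6] tail/keep -> 0x05
vd[7] tail/keep -> 0xa8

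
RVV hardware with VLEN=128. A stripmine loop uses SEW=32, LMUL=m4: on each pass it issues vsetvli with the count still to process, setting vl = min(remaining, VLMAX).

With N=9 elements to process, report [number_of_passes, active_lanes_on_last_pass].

VLMAX = (128 × 4) / 32 = 16 lanes
iterations = ceil(9/16) = 1; final-pass vl = 9

[iterations, last_vl] = [1, 9]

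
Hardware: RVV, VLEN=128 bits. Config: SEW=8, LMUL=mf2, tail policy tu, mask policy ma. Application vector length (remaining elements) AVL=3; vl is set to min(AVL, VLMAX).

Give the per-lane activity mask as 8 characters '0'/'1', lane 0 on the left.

predicate = 11100000

lanes per group: 128·1/2/8 = 8
vl ← min(3, 8) = 3
bits (lane 0 leftmost): 11100000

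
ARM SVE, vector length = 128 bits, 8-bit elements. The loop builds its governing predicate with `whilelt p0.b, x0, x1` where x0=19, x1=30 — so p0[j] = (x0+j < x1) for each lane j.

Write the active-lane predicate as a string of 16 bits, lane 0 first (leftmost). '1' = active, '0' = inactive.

lane count: 128 div 8 = 16
active while 19+j < 30, i.e. j ∈ [0,11) capped at 16 ⇒ 11
bits (lane 0 leftmost): 1111111111100000

predicate = 1111111111100000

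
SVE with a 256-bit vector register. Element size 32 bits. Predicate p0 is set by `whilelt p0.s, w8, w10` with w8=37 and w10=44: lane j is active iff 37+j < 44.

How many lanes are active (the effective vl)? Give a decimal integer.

vl = 7

256-bit reg / 32-bit elem → 8 lanes
whilelt: lane j active iff 37+j < 44 → j < 7 → 7 active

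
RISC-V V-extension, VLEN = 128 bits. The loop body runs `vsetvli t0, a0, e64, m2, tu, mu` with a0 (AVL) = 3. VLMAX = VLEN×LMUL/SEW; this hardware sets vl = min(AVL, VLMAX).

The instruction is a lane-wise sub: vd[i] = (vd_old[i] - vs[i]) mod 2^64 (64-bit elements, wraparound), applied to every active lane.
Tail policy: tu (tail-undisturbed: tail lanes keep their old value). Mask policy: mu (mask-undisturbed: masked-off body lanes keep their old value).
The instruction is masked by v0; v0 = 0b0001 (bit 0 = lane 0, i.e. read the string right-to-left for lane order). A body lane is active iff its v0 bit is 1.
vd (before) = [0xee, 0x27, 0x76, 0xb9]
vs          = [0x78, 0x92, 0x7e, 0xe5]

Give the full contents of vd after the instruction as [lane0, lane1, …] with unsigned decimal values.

vd = [118, 39, 118, 185]

VLMAX = (128 × 2) / 64 = 4 lanes
vl ← min(3, 4) = 3
lane  0: sub(0xee,0x78) ⇒ 0x76
lane  1: mask-off/keep ⇒ 0x27
lane  2: mask-off/keep ⇒ 0x76
lane  3: tail/keep ⇒ 0xb9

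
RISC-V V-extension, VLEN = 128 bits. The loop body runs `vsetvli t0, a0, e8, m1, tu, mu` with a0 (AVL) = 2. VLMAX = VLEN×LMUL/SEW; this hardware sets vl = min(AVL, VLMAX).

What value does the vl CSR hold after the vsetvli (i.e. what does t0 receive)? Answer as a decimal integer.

vl = 2

VLMAX = VLEN×LMUL/SEW = 128×1/8 = 16
vl ← min(2, 16) = 2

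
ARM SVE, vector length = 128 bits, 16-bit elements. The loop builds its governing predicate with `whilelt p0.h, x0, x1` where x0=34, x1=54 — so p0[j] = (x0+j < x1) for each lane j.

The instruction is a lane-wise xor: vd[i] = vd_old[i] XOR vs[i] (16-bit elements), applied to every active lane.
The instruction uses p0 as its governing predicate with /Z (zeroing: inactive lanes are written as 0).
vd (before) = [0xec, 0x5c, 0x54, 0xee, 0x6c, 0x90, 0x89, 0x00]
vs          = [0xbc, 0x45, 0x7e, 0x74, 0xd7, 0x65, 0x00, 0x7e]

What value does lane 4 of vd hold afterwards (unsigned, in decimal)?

register lanes = 128/16 = 8
p0[j] = (34+j < 54); true for j=0..7 → 8 lanes set
lane  0: xor(0xec,0xbc) ⇒ 0x50
lane  1: xor(0x5c,0x45) ⇒ 0x19
lane  2: xor(0x54,0x7e) ⇒ 0x2a
lane  3: xor(0xee,0x74) ⇒ 0x9a
lane  4: xor(0x6c,0xd7) ⇒ 0xbb
lane  5: xor(0x90,0x65) ⇒ 0xf5
lane  6: xor(0x89,0x00) ⇒ 0x89
lane  7: xor(0x00,0x7e) ⇒ 0x7e

vd[4] = 187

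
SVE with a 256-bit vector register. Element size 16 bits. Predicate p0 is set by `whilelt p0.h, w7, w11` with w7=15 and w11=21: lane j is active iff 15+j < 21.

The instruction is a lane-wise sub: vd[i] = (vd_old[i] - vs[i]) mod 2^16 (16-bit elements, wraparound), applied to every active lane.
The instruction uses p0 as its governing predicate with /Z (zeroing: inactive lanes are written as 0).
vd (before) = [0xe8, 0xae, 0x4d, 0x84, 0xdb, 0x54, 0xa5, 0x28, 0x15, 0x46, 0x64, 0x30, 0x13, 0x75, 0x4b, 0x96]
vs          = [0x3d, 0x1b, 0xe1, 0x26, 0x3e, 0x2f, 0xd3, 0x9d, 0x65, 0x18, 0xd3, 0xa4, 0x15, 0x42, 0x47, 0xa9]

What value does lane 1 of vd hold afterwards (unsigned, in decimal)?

lane count: 256 div 16 = 16
whilelt: lane j active iff 15+j < 21 → j < 6 → 6 active
[0] sub(0xe8,0x3d) = 0xab
[1] sub(0xae,0x1b) = 0x93
[2] sub(0x4d,0xe1) = 0xff6c
[3] sub(0x84,0x26) = 0x5e
[4] sub(0xdb,0x3e) = 0x9d
[5] sub(0x54,0x2f) = 0x25
[6] tail/zero = 0x00
[7] tail/zero = 0x00
[8] tail/zero = 0x00
[9] tail/zero = 0x00
[10] tail/zero = 0x00
[11] tail/zero = 0x00
[12] tail/zero = 0x00
[13] tail/zero = 0x00
[14] tail/zero = 0x00
[15] tail/zero = 0x00

vd[1] = 147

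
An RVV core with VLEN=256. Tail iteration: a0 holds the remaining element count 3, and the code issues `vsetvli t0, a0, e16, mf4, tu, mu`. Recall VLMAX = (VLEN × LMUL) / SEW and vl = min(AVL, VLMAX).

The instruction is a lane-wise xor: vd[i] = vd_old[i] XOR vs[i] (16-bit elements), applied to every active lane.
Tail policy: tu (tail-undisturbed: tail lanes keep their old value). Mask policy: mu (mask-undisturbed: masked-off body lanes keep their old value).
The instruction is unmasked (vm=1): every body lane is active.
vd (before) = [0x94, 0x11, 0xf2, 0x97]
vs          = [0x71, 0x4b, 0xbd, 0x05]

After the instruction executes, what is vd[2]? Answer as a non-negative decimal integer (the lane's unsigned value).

lanes per group: 256·1/4/16 = 4
vl = min(AVL, VLMAX) = min(3, 4) = 3
[0] xor(0x94,0x71) = 0xe5
[1] xor(0x11,0x4b) = 0x5a
[2] xor(0xf2,0xbd) = 0x4f
[3] tail/keep = 0x97

vd[2] = 79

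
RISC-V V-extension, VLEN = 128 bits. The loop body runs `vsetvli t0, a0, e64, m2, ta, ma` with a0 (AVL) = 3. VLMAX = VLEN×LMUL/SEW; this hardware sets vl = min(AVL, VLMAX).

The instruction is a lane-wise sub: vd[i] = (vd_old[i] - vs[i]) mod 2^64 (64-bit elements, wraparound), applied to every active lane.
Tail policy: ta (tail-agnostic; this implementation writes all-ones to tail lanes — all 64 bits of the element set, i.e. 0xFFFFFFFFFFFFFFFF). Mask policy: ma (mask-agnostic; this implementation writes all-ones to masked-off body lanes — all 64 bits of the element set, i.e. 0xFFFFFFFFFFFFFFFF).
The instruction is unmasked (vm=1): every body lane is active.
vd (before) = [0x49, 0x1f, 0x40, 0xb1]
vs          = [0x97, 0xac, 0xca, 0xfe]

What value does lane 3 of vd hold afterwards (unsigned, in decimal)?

vd[3] = 18446744073709551615

VLMAX = (128 × 2) / 64 = 4 lanes
vl ← min(3, 4) = 3
vd[0] sub(0x49,0x97) -> 0xffffffffffffffb2
vd[1] sub(0x1f,0xac) -> 0xffffffffffffff73
vd[2] sub(0x40,0xca) -> 0xffffffffffffff76
vd[3] tail/ones -> 0xffffffffffffffff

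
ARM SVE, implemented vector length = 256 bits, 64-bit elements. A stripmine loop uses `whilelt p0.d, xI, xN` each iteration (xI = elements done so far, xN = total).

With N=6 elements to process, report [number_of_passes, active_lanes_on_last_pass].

lane count: 256 div 64 = 4
6 elements at 4/iter → 2 passes, remainder 2 on the last

[iterations, last_vl] = [2, 2]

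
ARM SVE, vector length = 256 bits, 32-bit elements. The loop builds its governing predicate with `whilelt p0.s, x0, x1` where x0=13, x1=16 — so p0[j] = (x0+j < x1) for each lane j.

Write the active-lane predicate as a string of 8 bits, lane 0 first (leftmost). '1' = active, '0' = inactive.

predicate = 11100000

register lanes = 256/32 = 8
whilelt: lane j active iff 13+j < 16 → j < 3 → 3 active
bits (lane 0 leftmost): 11100000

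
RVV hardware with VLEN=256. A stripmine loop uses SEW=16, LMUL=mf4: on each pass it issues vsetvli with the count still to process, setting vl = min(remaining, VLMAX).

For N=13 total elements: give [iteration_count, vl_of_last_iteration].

VLMAX = VLEN×LMUL/SEW = 256×1/4/16 = 4
N=13: ⌈13/4⌉ = 4 iters; last vl = 13 − 3×4 = 1

[iterations, last_vl] = [4, 1]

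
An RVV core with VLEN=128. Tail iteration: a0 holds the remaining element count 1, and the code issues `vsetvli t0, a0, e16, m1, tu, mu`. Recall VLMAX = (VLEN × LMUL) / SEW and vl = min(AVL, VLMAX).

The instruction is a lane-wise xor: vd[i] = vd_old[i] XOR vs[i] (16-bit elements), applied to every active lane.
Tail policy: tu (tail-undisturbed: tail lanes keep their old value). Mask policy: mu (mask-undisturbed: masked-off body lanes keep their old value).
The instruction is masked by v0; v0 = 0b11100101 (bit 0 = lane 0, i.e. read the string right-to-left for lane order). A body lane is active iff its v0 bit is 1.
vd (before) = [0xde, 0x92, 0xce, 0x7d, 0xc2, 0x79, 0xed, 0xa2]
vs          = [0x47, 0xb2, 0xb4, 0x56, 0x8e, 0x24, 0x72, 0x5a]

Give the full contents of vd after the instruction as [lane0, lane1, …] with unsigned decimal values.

vd = [153, 146, 206, 125, 194, 121, 237, 162]

lanes per group: 128·1/16 = 8
vl = min(AVL, VLMAX) = min(1, 8) = 1
vd[0] xor(0xde,0x47) -> 0x99
vd[1] tail/keep -> 0x92
vd[2] tail/keep -> 0xce
vd[3] tail/keep -> 0x7d
vd[4] tail/keep -> 0xc2
vd[5] tail/keep -> 0x79
vd[6] tail/keep -> 0xed
vd[7] tail/keep -> 0xa2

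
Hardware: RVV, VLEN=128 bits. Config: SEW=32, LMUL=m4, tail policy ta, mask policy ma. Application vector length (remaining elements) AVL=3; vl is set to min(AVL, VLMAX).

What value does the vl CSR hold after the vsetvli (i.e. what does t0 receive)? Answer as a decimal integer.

vl = 3

VLMAX = (128 × 4) / 32 = 16 lanes
vl ← min(3, 16) = 3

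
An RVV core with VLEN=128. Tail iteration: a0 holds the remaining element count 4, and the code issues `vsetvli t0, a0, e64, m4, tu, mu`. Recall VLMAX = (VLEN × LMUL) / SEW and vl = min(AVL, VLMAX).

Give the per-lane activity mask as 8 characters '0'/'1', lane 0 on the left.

VLMAX = (128 × 4) / 64 = 8 lanes
vl ← min(4, 8) = 4
bits (lane 0 leftmost): 11110000

predicate = 11110000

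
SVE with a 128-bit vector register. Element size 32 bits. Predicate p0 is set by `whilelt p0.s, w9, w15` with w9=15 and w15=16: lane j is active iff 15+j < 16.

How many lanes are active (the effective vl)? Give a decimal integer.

128-bit reg / 32-bit elem → 4 lanes
active while 15+j < 16, i.e. j ∈ [0,1) capped at 4 ⇒ 1

vl = 1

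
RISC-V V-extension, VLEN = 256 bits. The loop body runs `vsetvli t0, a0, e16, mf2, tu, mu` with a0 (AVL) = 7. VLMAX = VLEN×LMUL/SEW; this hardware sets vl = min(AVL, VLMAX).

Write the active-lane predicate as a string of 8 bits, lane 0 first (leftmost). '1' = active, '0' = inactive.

VLMAX = (256 × 1/2) / 16 = 8 lanes
vl ← min(7, 8) = 7
bits (lane 0 leftmost): 11111110

predicate = 11111110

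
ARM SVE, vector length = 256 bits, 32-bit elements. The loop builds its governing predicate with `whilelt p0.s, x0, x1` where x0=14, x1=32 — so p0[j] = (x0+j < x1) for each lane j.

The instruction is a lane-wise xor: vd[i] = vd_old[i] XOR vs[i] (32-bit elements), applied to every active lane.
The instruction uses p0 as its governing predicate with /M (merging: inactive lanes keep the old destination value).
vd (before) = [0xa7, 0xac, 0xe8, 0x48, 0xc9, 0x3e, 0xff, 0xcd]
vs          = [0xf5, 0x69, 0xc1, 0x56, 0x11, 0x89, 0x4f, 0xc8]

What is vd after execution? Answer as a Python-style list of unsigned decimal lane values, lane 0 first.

vd = [82, 197, 41, 30, 216, 183, 176, 5]

256-bit reg / 32-bit elem → 8 lanes
whilelt: lane j active iff 14+j < 32 → j < 18 → 8 active
  i=0: xor(0xa7,0xf5) → 82
  i=1: xor(0xac,0x69) → 197
  i=2: xor(0xe8,0xc1) → 41
  i=3: xor(0x48,0x56) → 30
  i=4: xor(0xc9,0x11) → 216
  i=5: xor(0x3e,0x89) → 183
  i=6: xor(0xff,0x4f) → 176
  i=7: xor(0xcd,0xc8) → 5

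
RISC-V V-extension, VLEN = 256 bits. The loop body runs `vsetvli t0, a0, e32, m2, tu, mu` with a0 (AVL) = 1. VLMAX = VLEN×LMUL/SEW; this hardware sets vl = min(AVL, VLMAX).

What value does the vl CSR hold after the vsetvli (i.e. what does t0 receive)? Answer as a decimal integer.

VLMAX = VLEN×LMUL/SEW = 256×2/32 = 16
vl ← min(1, 16) = 1

vl = 1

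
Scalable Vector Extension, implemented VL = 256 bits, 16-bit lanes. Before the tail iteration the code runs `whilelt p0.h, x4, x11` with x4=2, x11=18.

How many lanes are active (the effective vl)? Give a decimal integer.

register lanes = 256/16 = 16
whilelt: lane j active iff 2+j < 18 → j < 16 → 16 active

vl = 16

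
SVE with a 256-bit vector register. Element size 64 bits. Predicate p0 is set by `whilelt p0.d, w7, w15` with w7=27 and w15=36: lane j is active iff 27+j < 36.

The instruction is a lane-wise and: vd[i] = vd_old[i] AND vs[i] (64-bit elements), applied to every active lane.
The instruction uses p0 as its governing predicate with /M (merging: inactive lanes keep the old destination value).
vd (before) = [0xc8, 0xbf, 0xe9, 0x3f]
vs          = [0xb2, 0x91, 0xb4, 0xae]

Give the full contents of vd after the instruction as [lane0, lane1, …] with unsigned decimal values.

lane count: 256 div 64 = 4
p0[j] = (27+j < 36); true for j=0..3 → 4 lanes set
vd[0] and(0xc8,0xb2) -> 0x80
vd[1] and(0xbf,0x91) -> 0x91
vd[2] and(0xe9,0xb4) -> 0xa0
vd[3] and(0x3f,0xae) -> 0x2e

vd = [128, 145, 160, 46]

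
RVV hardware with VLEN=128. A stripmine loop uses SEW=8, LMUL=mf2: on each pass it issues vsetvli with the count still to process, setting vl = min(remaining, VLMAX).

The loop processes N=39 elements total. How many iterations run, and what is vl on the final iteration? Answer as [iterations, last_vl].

[iterations, last_vl] = [5, 7]

lanes per group: 128·1/2/8 = 8
N=39: ⌈39/8⌉ = 5 iters; last vl = 39 − 4×8 = 7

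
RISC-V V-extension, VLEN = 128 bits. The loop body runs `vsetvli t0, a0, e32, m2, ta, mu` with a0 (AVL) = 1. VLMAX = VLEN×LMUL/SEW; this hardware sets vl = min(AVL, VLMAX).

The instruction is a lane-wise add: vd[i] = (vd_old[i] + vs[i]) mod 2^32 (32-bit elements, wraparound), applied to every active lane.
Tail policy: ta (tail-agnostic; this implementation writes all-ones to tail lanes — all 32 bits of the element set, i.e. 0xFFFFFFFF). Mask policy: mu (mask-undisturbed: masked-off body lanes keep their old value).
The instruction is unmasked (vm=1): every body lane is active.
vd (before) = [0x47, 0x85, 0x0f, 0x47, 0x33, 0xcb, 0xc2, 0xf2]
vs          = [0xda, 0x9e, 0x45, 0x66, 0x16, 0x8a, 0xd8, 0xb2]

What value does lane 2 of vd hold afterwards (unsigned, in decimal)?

vd[2] = 4294967295

lanes per group: 128·2/32 = 8
vl = min(AVL, VLMAX) = min(1, 8) = 1
lane  0: add(0x47,0xda) ⇒ 0x121
lane  1: tail/ones ⇒ 0xffffffff
lane  2: tail/ones ⇒ 0xffffffff
lane  3: tail/ones ⇒ 0xffffffff
lane  4: tail/ones ⇒ 0xffffffff
lane  5: tail/ones ⇒ 0xffffffff
lane  6: tail/ones ⇒ 0xffffffff
lane  7: tail/ones ⇒ 0xffffffff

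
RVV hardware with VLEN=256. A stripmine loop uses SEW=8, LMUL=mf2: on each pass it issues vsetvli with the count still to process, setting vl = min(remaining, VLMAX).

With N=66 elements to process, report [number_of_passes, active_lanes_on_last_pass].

[iterations, last_vl] = [5, 2]

lanes per group: 256·1/2/8 = 16
66 elements at 16/iter → 5 passes, remainder 2 on the last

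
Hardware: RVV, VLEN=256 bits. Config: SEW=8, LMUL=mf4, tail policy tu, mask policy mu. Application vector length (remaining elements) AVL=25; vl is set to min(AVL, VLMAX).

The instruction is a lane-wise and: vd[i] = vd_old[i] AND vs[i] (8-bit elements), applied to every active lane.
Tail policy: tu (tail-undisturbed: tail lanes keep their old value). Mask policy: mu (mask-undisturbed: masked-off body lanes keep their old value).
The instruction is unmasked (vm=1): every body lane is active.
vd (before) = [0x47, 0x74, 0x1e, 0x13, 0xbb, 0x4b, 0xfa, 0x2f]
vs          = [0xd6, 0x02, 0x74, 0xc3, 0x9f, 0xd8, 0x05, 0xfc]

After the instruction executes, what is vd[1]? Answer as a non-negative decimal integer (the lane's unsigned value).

vd[1] = 0

VLMAX = (256 × 1/4) / 8 = 8 lanes
vl ← min(25, 8) = 8
vd[0] and(0x47,0xd6) -> 0x46
vd[1] and(0x74,0x02) -> 0x00
vd[2] and(0x1e,0x74) -> 0x14
vd[3] and(0x13,0xc3) -> 0x03
vd[4] and(0xbb,0x9f) -> 0x9b
vd[5] and(0x4b,0xd8) -> 0x48
vd[6] and(0xfa,0x05) -> 0x00
vd[7] and(0x2f,0xfc) -> 0x2c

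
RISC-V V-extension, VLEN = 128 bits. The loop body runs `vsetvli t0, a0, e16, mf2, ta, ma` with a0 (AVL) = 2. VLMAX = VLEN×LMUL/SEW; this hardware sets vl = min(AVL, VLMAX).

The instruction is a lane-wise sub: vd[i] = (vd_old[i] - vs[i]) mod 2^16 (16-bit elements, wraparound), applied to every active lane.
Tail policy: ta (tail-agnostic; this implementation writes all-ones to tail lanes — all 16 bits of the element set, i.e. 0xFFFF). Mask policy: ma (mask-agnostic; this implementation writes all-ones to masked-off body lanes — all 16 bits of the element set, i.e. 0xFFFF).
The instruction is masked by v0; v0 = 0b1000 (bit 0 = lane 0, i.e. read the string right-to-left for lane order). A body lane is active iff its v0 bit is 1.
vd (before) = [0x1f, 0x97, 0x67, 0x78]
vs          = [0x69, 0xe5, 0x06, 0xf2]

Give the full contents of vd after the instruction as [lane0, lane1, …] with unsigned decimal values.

VLMAX = VLEN×LMUL/SEW = 128×1/2/16 = 4
AVL=2 ≤ VLMAX=4, so vl = 2
  i=0: mask-off/ones → 65535
  i=1: mask-off/ones → 65535
  i=2: tail/ones → 65535
  i=3: tail/ones → 65535

vd = [65535, 65535, 65535, 65535]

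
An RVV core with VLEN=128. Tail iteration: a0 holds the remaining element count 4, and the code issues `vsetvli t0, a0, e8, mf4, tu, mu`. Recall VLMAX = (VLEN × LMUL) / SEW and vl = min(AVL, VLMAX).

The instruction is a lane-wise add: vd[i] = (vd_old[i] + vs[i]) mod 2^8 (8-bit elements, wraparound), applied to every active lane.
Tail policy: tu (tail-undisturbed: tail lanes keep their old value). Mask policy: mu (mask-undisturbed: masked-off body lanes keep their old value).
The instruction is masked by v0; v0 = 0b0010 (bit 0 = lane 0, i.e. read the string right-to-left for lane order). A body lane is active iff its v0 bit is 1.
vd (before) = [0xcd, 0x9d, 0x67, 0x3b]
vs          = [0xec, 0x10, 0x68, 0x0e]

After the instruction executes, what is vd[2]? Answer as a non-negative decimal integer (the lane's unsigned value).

VLMAX = (128 × 1/4) / 8 = 4 lanes
vl = min(AVL, VLMAX) = min(4, 4) = 4
vd[0] mask-off/keep -> 0xcd
vd[1] add(0x9d,0x10) -> 0xad
vd[2] mask-off/keep -> 0x67
vd[3] mask-off/keep -> 0x3b

vd[2] = 103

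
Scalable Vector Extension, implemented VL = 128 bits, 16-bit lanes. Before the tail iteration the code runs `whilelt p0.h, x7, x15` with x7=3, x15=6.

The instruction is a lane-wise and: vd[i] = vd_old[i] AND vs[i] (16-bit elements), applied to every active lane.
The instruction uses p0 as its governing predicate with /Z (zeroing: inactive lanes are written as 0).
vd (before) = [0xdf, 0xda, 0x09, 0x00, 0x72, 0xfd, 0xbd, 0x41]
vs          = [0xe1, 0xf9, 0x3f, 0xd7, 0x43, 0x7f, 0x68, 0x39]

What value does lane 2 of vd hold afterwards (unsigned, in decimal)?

128-bit reg / 16-bit elem → 8 lanes
p0[j] = (3+j < 6); true for j=0..2 → 3 lanes set
  i=0: and(0xdf,0xe1) → 193
  i=1: and(0xda,0xf9) → 216
  i=2: and(0x09,0x3f) → 9
  i=3: tail/zero → 0
  i=4: tail/zero → 0
  i=5: tail/zero → 0
  i=6: tail/zero → 0
  i=7: tail/zero → 0

vd[2] = 9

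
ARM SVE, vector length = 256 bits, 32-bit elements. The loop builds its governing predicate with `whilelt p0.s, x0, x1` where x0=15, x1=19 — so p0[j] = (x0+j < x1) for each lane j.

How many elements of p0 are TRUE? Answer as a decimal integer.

vl = 4

register lanes = 256/32 = 8
whilelt: lane j active iff 15+j < 19 → j < 4 → 4 active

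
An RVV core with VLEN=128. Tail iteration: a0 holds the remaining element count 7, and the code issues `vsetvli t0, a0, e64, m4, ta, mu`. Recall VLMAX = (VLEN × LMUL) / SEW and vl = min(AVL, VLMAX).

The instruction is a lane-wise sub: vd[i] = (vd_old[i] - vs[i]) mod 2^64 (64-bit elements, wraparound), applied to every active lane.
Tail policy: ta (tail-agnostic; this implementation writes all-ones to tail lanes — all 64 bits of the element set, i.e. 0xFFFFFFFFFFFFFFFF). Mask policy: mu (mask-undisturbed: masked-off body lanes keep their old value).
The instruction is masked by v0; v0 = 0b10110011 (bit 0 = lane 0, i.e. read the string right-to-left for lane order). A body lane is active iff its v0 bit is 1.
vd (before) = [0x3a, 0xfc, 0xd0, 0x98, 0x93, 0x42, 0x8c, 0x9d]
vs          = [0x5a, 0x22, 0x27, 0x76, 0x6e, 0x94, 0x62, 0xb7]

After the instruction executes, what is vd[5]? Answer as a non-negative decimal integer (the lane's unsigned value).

VLMAX = VLEN×LMUL/SEW = 128×4/64 = 8
vl = min(AVL, VLMAX) = min(7, 8) = 7
lane  0: sub(0x3a,0x5a) ⇒ 0xffffffffffffffe0
lane  1: sub(0xfc,0x22) ⇒ 0xda
lane  2: mask-off/keep ⇒ 0xd0
lane  3: mask-off/keep ⇒ 0x98
lane  4: sub(0x93,0x6e) ⇒ 0x25
lane  5: sub(0x42,0x94) ⇒ 0xffffffffffffffae
lane  6: mask-off/keep ⇒ 0x8c
lane  7: tail/ones ⇒ 0xffffffffffffffff

vd[5] = 18446744073709551534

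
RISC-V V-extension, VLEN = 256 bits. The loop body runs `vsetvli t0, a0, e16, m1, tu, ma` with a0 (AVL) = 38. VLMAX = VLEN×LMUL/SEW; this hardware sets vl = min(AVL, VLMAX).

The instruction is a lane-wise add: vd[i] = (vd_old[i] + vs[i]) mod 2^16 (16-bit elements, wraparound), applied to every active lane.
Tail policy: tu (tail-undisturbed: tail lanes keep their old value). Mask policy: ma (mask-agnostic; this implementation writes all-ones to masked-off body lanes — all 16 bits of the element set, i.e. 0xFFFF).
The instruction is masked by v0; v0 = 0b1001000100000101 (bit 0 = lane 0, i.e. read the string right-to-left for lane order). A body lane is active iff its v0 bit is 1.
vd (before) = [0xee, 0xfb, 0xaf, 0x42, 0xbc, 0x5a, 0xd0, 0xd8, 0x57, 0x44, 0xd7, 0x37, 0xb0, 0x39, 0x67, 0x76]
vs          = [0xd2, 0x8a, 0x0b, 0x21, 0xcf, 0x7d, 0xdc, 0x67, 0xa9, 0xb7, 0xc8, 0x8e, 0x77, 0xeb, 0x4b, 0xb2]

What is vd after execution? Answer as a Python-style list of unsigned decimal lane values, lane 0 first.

vd = [448, 65535, 186, 65535, 65535, 65535, 65535, 65535, 256, 65535, 65535, 65535, 295, 65535, 65535, 296]

VLMAX = VLEN×LMUL/SEW = 256×1/16 = 16
vl ← min(38, 16) = 16
  i=0: add(0xee,0xd2) → 448
  i=1: mask-off/ones → 65535
  i=2: add(0xaf,0x0b) → 186
  i=3: mask-off/ones → 65535
  i=4: mask-off/ones → 65535
  i=5: mask-off/ones → 65535
  i=6: mask-off/ones → 65535
  i=7: mask-off/ones → 65535
  i=8: add(0x57,0xa9) → 256
  i=9: mask-off/ones → 65535
  i=10: mask-off/ones → 65535
  i=11: mask-off/ones → 65535
  i=12: add(0xb0,0x77) → 295
  i=13: mask-off/ones → 65535
  i=14: mask-off/ones → 65535
  i=15: add(0x76,0xb2) → 296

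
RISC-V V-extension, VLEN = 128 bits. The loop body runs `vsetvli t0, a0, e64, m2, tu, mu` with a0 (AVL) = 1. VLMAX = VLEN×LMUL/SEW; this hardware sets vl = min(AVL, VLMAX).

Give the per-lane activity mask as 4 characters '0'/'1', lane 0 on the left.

lanes per group: 128·2/64 = 4
vl ← min(1, 4) = 1
bits (lane 0 leftmost): 1000

predicate = 1000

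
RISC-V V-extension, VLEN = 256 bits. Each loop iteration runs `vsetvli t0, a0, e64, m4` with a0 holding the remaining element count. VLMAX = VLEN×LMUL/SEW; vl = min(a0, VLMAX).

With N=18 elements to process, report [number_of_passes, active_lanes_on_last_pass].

VLMAX = VLEN×LMUL/SEW = 256×4/64 = 16
18 elements at 16/iter → 2 passes, remainder 2 on the last

[iterations, last_vl] = [2, 2]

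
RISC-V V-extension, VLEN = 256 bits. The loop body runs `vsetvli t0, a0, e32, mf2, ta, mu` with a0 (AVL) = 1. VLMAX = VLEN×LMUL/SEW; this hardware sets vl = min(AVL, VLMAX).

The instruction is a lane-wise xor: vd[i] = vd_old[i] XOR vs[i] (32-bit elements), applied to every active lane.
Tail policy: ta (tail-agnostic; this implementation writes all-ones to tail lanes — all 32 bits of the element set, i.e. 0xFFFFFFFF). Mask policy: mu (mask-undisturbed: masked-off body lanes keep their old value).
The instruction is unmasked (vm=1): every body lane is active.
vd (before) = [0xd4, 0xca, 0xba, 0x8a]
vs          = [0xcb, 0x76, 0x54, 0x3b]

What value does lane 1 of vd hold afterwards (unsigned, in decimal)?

vd[1] = 4294967295

VLMAX = VLEN×LMUL/SEW = 256×1/2/32 = 4
vl = min(AVL, VLMAX) = min(1, 4) = 1
lane  0: xor(0xd4,0xcb) ⇒ 0x1f
lane  1: tail/ones ⇒ 0xffffffff
lane  2: tail/ones ⇒ 0xffffffff
lane  3: tail/ones ⇒ 0xffffffff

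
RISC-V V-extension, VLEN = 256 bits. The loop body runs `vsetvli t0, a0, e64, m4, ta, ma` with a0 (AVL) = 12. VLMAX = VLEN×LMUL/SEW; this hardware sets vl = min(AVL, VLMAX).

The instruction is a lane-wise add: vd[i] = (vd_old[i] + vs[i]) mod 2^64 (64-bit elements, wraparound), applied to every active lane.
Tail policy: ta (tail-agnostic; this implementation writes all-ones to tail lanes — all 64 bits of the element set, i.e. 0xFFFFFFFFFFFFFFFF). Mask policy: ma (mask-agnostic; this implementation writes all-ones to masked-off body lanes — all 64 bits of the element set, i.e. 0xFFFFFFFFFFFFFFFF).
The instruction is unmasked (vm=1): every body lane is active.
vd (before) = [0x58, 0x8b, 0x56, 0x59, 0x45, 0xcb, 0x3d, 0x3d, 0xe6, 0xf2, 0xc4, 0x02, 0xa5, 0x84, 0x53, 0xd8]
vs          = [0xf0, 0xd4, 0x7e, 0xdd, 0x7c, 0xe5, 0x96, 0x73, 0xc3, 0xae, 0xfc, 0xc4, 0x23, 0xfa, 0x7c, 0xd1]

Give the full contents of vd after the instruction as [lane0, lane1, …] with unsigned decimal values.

vd = [328, 351, 212, 310, 193, 432, 211, 176, 425, 416, 448, 198, 18446744073709551615, 18446744073709551615, 18446744073709551615, 18446744073709551615]

VLMAX = VLEN×LMUL/SEW = 256×4/64 = 16
vl = min(AVL, VLMAX) = min(12, 16) = 12
lane  0: add(0x58,0xf0) ⇒ 0x148
lane  1: add(0x8b,0xd4) ⇒ 0x15f
lane  2: add(0x56,0x7e) ⇒ 0xd4
lane  3: add(0x59,0xdd) ⇒ 0x136
lane  4: add(0x45,0x7c) ⇒ 0xc1
lane  5: add(0xcb,0xe5) ⇒ 0x1b0
lane  6: add(0x3d,0x96) ⇒ 0xd3
lane  7: add(0x3d,0x73) ⇒ 0xb0
lane  8: add(0xe6,0xc3) ⇒ 0x1a9
lane  9: add(0xf2,0xae) ⇒ 0x1a0
lane 10: add(0xc4,0xfc) ⇒ 0x1c0
lane 11: add(0x02,0xc4) ⇒ 0xc6
lane 12: tail/ones ⇒ 0xffffffffffffffff
lane 13: tail/ones ⇒ 0xffffffffffffffff
lane 14: tail/ones ⇒ 0xffffffffffffffff
lane 15: tail/ones ⇒ 0xffffffffffffffff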